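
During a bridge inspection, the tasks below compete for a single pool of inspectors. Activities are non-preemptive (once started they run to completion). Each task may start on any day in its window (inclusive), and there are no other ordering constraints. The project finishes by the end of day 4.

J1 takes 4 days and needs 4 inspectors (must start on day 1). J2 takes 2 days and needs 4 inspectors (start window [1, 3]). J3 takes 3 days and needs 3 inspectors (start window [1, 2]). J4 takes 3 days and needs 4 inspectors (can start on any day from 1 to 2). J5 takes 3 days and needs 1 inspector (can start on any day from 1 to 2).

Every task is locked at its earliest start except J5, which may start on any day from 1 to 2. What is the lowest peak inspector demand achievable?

J5@1: d1:16  d2:16  d3:12  d4:4 → peak 16
J5@2: d1:15  d2:16  d3:12  d4:5 → peak 16
Best is J5@1, peak 16.

16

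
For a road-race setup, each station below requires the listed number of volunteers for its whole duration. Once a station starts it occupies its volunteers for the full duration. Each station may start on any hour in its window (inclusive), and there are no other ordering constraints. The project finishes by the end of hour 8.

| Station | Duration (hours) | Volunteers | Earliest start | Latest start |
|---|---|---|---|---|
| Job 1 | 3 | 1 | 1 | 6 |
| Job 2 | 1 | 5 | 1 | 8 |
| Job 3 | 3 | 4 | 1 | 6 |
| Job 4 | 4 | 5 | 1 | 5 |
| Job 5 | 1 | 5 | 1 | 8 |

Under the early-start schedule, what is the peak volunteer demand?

Early-start schedule: Job 1@1, Job 2@1, Job 3@1, Job 4@1, Job 5@1.
Load per hour: hour 1: 20, hour 2: 10, hour 3: 10, hour 4: 5, hour 5: 0, hour 6: 0, hour 7: 0, hour 8: 0.
Peak is 20.

20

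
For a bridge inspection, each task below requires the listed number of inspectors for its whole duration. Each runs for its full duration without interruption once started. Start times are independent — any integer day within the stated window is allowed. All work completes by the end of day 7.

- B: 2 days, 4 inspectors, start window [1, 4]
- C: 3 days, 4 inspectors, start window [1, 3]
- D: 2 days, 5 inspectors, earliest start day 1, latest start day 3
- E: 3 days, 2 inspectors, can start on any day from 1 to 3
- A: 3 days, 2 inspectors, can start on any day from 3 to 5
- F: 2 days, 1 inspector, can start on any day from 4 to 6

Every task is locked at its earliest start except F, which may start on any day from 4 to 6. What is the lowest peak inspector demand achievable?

F@4: d1:15  d2:15  d3:8  d4:3  d5:3  d6:0  d7:0 → peak 15
F@5: d1:15  d2:15  d3:8  d4:2  d5:3  d6:1  d7:0 → peak 15
F@6: d1:15  d2:15  d3:8  d4:2  d5:2  d6:1  d7:1 → peak 15
Best is F@4, peak 15.

15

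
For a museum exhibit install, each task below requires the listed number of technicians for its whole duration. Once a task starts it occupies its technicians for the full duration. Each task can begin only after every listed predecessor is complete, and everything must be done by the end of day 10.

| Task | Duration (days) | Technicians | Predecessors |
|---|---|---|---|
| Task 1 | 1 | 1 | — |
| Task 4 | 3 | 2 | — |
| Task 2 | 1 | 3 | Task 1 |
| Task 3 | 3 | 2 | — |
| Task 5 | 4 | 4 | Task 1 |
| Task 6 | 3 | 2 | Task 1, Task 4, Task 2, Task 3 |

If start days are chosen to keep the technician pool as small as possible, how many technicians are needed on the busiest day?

6

Early-start (Task 1@1, Task 4@1, Task 2@2, Task 3@1, Task 5@2, Task 6@4) gives peak 11: d1:5  d2:11  d3:8  d4:6  d5:6  d6:2  d7:0  d8:0  d9:0  d10:0.
Shift Task 3→3, Task 5→4, Task 6→6.
Schedule Task 1@1, Task 4@1, Task 2@2, Task 3@3, Task 5@4, Task 6@6: d1:3  d2:5  d3:4  d4:6  d5:6  d6:6  d7:6  d8:2  d9:0  d10:0 — peak 6.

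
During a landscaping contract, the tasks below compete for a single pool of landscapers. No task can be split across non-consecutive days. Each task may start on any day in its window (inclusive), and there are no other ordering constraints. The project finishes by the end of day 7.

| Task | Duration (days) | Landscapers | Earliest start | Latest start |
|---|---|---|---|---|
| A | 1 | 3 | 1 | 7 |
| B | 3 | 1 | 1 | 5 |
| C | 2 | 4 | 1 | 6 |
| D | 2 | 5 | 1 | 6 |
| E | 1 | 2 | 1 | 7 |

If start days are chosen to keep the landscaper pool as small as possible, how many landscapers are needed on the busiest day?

Early-start (A@1, B@1, C@1, D@1, E@1) gives peak 15: d1:15  d2:10  d3:1  d4:0  d5:0  d6:0  d7:0.
Shift C→2, D→4, E→6.
Schedule A@1, B@1, C@2, D@4, E@6: d1:4  d2:5  d3:5  d4:5  d5:5  d6:2  d7:0 — peak 5.

5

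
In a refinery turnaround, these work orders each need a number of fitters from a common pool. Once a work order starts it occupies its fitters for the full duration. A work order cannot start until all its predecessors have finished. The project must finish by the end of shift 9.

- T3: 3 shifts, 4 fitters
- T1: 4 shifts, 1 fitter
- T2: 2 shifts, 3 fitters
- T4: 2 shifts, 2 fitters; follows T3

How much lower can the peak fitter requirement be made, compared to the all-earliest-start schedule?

Early-start peak: s1:8  s2:8  s3:5  s4:3  s5:2  s6:0  s7:0  s8:0  s9:0 ⇒ 8.
Leveled (T3@1, T1@4, T2@4, T4@6): s1:4  s2:4  s3:4  s4:4  s5:4  s6:3  s7:3  s8:0  s9:0 ⇒ 4.
Reduction 8 − 4 = 4.

4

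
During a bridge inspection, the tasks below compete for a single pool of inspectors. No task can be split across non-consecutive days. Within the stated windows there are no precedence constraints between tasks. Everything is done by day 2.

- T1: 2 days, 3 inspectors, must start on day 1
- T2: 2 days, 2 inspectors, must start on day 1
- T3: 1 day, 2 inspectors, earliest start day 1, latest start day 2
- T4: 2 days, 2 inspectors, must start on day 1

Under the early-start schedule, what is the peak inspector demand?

9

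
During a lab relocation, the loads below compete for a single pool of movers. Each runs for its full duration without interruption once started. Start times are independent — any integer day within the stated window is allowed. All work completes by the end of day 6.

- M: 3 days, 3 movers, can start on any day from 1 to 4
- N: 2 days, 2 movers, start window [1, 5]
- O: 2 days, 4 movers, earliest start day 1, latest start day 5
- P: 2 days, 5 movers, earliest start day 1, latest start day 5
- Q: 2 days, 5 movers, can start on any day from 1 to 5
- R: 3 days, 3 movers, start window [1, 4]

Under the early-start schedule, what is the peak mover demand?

22

Early-start schedule: M@1, N@1, O@1, P@1, Q@1, R@1.
Load per day: day 1: 22, day 2: 22, day 3: 6, day 4: 0, day 5: 0, day 6: 0.
Peak is 22.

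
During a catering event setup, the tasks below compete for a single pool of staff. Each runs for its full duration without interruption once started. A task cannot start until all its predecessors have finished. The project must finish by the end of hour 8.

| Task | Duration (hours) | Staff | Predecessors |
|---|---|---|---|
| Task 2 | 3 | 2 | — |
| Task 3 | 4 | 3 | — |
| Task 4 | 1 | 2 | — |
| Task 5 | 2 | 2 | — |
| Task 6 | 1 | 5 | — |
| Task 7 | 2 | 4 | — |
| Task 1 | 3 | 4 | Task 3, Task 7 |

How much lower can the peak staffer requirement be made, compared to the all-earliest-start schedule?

11

Early-start peak: h1:18  h2:11  h3:5  h4:3  h5:4  h6:4  h7:4  h8:0 ⇒ 18.
Leveled (Task 2@1, Task 3@2, Task 4@2, Task 5@6, Task 6@1, Task 7@4, Task 1@6): h1:7  h2:7  h3:5  h4:7  h5:7  h6:6  h7:6  h8:4 ⇒ 7.
Reduction 18 − 7 = 11.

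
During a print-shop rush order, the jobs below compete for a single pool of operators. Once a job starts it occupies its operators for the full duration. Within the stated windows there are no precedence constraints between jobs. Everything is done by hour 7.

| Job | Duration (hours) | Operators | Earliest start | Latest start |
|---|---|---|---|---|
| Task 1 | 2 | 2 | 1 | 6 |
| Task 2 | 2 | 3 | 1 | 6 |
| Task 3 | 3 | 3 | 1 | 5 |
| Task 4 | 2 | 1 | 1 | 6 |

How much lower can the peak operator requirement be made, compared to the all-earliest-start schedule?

6

Early-start peak: h1:9  h2:9  h3:3  h4:0  h5:0  h6:0  h7:0 ⇒ 9.
Leveled (Task 1@1, Task 2@3, Task 3@5, Task 4@1): h1:3  h2:3  h3:3  h4:3  h5:3  h6:3  h7:3 ⇒ 3.
Reduction 9 − 3 = 6.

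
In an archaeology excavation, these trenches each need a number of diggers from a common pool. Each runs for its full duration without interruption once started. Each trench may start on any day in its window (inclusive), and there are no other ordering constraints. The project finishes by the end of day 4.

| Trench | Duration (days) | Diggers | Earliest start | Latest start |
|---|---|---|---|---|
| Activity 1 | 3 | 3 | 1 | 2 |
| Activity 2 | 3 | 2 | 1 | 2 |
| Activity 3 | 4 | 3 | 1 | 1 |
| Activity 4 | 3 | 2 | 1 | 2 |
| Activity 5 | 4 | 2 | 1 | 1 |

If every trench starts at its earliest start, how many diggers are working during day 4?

5

At early start, day 4 has: Activity 3, Activity 5.
Demand: 3 + 2 = 5.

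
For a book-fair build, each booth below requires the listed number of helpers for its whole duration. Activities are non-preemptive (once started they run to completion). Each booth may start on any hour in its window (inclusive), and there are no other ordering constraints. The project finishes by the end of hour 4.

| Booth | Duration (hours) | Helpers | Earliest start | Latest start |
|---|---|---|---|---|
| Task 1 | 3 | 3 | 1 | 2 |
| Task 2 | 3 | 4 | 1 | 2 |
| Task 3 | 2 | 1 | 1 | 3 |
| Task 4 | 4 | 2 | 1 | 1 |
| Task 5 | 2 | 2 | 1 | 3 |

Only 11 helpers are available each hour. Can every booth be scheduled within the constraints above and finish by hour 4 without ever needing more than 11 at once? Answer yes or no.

yes

Schedule Task 1@1, Task 2@1, Task 3@1, Task 4@1, Task 5@3: h1:10  h2:10  h3:11  h4:4 — peak 11 ≤ 11.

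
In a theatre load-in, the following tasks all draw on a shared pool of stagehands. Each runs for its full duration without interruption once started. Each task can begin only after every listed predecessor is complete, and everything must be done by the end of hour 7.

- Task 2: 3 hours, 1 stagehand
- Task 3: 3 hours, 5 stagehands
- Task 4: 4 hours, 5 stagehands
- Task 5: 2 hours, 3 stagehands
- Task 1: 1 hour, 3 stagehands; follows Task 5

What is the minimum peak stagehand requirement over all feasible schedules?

Early-start (Task 2@1, Task 3@1, Task 4@1, Task 5@1, Task 1@3) gives peak 14: h1:14  h2:14  h3:14  h4:5  h5:0  h6:0  h7:0.
Shift Task 4→4, Task 5→4, Task 1→6.
Schedule Task 2@1, Task 3@1, Task 4@4, Task 5@4, Task 1@6: h1:6  h2:6  h3:6  h4:8  h5:8  h6:8  h7:5 — peak 8.

8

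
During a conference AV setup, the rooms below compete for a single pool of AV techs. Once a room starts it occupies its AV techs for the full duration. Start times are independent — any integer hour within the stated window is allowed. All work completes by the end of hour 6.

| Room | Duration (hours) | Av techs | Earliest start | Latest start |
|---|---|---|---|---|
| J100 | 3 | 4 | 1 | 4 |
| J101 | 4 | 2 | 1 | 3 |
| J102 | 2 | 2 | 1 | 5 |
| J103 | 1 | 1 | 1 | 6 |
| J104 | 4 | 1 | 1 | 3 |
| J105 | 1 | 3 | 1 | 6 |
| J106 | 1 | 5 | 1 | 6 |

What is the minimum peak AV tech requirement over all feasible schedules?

7

Early-start (J100@1, J101@1, J102@1, J103@1, J104@1, J105@1, J106@1) gives peak 18: h1:18  h2:9  h3:7  h4:3  h5:0  h6:0.
Shift J102→4, J104→2, J105→5, J106→6.
Schedule J100@1, J101@1, J102@4, J103@1, J104@2, J105@5, J106@6: h1:7  h2:7  h3:7  h4:5  h5:6  h6:5 — peak 7.
Total AV tech-hours = 37 over 6 hours ⇒ peak ≥ ⌈37/6⌉ = 7, so 7 is optimal.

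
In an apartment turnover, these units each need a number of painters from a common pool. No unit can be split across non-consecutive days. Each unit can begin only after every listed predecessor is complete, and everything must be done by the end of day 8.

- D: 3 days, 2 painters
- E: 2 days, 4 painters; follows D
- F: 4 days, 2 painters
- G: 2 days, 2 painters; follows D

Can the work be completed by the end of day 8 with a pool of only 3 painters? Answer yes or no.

no

Total painter-days = 26; over 8 days the average is 26/8 > 3, so some day must exceed 3.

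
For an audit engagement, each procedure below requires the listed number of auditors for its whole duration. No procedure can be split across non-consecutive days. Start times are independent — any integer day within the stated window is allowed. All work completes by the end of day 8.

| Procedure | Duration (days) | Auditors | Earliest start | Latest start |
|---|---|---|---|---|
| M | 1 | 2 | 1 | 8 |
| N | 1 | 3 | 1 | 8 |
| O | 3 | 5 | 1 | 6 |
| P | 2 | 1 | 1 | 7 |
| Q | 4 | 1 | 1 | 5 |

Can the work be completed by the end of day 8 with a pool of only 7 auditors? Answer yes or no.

Schedule M@1, N@1, O@2, P@5, Q@5: d1:5  d2:5  d3:5  d4:5  d5:2  d6:2  d7:1  d8:1 — peak 5 ≤ 7.

yes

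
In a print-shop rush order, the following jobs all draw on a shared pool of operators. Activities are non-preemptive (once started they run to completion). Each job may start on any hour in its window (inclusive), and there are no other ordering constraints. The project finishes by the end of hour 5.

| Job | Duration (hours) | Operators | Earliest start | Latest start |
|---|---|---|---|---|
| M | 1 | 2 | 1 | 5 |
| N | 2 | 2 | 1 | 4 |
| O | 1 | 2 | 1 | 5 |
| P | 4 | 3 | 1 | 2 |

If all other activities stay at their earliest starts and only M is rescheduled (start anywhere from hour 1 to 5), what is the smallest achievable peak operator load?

7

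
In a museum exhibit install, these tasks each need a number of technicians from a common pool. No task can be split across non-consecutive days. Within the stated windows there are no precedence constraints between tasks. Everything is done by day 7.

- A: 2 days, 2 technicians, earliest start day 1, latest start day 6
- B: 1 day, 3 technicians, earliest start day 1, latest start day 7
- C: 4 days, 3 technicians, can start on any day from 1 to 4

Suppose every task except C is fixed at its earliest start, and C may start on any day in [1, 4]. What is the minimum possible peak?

5

C@1: d1:8  d2:5  d3:3  d4:3  d5:0  d6:0  d7:0 → peak 8
C@2: d1:5  d2:5  d3:3  d4:3  d5:3  d6:0  d7:0 → peak 5
C@3: d1:5  d2:2  d3:3  d4:3  d5:3  d6:3  d7:0 → peak 5
C@4: d1:5  d2:2  d3:0  d4:3  d5:3  d6:3  d7:3 → peak 5
Best is C@2, peak 5.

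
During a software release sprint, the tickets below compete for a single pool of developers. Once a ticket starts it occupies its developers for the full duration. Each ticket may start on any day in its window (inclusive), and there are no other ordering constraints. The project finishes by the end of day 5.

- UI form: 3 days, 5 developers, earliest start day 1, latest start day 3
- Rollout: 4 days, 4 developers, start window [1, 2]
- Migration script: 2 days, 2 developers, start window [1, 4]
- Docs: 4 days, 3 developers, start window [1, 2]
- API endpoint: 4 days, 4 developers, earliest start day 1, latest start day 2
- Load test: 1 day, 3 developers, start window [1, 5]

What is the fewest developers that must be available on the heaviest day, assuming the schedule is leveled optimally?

Early-start (UI form@1, Rollout@1, Migration script@1, Docs@1, API endpoint@1, Load test@1) gives peak 21: d1:21  d2:18  d3:16  d4:11  d5:0.
Shift Migration script→4, Load test→4.
Schedule UI form@1, Rollout@1, Migration script@4, Docs@1, API endpoint@1, Load test@4: d1:16  d2:16  d3:16  d4:16  d5:2 — peak 16.

16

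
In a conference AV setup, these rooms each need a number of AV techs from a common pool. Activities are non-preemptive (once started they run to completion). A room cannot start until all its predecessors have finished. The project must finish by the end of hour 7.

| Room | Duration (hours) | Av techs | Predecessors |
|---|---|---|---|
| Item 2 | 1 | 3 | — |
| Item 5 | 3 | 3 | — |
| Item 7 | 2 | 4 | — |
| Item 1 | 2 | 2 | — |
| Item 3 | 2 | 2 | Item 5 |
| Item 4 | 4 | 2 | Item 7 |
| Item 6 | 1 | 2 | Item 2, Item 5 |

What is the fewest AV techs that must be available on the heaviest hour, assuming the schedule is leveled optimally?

6

Early-start (Item 2@1, Item 5@1, Item 7@1, Item 1@1, Item 3@4, Item 4@3, Item 6@4) gives peak 12: h1:12  h2:9  h3:5  h4:6  h5:4  h6:2  h7:0.
Shift Item 2→3, Item 5→3, Item 3→6, Item 4→4, Item 6→6.
Schedule Item 2@3, Item 5@3, Item 7@1, Item 1@1, Item 3@6, Item 4@4, Item 6@6: h1:6  h2:6  h3:6  h4:5  h5:5  h6:6  h7:4 — peak 6.
Total AV tech-hours = 38 over 7 hours ⇒ peak ≥ ⌈38/7⌉ = 6, so 6 is optimal.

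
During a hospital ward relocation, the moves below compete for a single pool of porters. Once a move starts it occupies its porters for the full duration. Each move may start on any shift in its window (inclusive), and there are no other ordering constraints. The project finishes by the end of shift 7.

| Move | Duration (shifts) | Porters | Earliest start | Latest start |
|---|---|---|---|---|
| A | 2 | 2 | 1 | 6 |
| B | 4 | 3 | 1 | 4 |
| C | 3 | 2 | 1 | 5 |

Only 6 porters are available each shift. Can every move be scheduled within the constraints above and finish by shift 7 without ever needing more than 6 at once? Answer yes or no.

yes

Schedule A@1, B@4, C@1: s1:4  s2:4  s3:2  s4:3  s5:3  s6:3  s7:3 — peak 4 ≤ 6.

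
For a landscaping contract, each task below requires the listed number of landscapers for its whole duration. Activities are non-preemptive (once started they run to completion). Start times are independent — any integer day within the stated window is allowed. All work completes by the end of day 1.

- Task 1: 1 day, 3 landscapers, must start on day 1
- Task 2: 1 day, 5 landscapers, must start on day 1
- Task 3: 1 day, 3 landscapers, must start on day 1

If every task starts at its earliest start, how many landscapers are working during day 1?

At early start, day 1 has: Task 1, Task 2, Task 3.
Demand: 3 + 5 + 3 = 11.

11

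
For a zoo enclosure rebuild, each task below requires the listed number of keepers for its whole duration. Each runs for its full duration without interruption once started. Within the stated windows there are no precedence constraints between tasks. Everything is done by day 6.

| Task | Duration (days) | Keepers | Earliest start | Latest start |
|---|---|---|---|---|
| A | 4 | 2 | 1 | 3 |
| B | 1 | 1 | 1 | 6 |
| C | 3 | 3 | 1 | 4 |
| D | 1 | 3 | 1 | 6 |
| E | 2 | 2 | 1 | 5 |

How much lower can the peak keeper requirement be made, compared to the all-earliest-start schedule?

6

Early-start peak: d1:11  d2:7  d3:5  d4:2  d5:0  d6:0 ⇒ 11.
Leveled (A@1, B@1, C@2, D@5, E@5): d1:3  d2:5  d3:5  d4:5  d5:5  d6:2 ⇒ 5.
Reduction 11 − 5 = 6.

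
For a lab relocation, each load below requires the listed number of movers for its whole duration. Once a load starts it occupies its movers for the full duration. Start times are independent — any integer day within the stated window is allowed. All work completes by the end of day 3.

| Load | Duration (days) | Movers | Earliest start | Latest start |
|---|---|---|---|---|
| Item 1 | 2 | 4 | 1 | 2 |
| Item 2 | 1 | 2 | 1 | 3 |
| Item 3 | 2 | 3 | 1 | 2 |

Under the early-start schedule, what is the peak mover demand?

9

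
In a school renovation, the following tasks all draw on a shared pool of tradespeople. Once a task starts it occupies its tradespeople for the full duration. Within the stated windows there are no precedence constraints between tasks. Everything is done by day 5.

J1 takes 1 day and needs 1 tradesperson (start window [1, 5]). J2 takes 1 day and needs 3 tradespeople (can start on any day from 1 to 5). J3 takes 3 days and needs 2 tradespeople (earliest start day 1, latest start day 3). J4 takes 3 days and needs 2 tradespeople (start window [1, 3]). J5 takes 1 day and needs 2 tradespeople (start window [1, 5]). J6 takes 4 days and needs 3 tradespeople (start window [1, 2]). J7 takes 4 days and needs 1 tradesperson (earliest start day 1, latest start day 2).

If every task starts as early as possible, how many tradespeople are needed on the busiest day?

14

Early-start schedule: J1@1, J2@1, J3@1, J4@1, J5@1, J6@1, J7@1.
Load per day: day 1: 14, day 2: 8, day 3: 8, day 4: 4, day 5: 0.
Peak is 14.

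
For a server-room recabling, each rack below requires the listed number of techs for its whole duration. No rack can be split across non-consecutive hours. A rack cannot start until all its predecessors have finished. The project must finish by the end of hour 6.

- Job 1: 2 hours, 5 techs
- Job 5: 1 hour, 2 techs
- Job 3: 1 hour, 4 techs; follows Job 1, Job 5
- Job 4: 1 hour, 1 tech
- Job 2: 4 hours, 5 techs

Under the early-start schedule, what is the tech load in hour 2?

At early start, hour 2 has: Job 1, Job 2.
Demand: 5 + 5 = 10.

10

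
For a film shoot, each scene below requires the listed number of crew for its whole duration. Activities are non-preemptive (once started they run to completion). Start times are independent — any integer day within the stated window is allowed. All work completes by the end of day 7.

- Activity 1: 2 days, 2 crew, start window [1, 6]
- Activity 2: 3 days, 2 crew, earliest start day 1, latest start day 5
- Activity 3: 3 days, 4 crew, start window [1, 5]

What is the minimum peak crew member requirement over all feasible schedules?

Early-start (Activity 1@1, Activity 2@1, Activity 3@1) gives peak 8: d1:8  d2:8  d3:6  d4:0  d5:0  d6:0  d7:0.
Shift Activity 3→4.
Schedule Activity 1@1, Activity 2@1, Activity 3@4: d1:4  d2:4  d3:2  d4:4  d5:4  d6:4  d7:0 — peak 4.
Total crew member-days = 22 over 7 days ⇒ peak ≥ ⌈22/7⌉ = 4, so 4 is optimal.

4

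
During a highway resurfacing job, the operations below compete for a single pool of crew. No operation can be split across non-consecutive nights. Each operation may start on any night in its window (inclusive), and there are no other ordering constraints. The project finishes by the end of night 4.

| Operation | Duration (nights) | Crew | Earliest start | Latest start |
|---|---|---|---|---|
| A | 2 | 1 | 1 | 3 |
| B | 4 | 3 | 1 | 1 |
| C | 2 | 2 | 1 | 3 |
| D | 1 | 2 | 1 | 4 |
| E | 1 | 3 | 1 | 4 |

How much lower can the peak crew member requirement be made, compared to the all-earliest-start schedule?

Early-start peak: n1:11  n2:6  n3:3  n4:3 ⇒ 11.
Leveled (A@1, B@1, C@1, D@3, E@4): n1:6  n2:6  n3:5  n4:6 ⇒ 6.
Reduction 11 − 6 = 5.

5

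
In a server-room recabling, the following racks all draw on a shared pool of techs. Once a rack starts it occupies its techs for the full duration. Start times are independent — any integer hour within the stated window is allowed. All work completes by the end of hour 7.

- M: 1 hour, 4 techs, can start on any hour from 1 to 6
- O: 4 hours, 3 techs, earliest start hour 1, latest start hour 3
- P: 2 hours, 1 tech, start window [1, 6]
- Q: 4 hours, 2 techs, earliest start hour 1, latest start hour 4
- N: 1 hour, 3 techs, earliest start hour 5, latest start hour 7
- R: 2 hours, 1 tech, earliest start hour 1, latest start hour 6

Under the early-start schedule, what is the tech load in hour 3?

At early start, hour 3 has: O, Q.
Demand: 3 + 2 = 5.

5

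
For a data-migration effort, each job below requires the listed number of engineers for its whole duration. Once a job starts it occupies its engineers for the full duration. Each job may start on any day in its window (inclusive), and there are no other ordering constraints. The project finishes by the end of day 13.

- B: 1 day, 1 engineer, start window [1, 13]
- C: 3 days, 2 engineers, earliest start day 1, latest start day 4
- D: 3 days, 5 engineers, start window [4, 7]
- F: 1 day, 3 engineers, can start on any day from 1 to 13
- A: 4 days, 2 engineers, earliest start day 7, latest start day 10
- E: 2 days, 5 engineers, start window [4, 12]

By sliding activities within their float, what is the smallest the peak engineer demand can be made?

5

Early-start (B@1, C@1, D@4, F@1, A@7, E@4) gives peak 10: d1:6  d2:2  d3:2  d4:10  d5:10  d6:5  d7:2  d8:2  d9:2  d10:2  d11:0  d12:0  d13:0.
Shift F→2, E→11.
Schedule B@1, C@1, D@4, F@2, A@7, E@11: d1:3  d2:5  d3:2  d4:5  d5:5  d6:5  d7:2  d8:2  d9:2  d10:2  d11:5  d12:5  d13:0 — peak 5.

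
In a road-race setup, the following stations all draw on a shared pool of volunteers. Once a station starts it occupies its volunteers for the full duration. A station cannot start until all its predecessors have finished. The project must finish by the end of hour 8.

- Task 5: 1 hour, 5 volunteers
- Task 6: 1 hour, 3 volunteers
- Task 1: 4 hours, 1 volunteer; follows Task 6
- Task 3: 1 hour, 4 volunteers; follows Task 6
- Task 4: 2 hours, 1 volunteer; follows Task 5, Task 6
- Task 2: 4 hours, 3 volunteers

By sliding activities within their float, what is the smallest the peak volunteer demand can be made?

5

Early-start (Task 5@1, Task 6@1, Task 1@2, Task 3@2, Task 4@2, Task 2@1) gives peak 11: h1:11  h2:9  h3:5  h4:4  h5:1  h6:0  h7:0  h8:0.
Shift Task 6→2, Task 1→3, Task 3→3, Task 4→4, Task 2→4.
Schedule Task 5@1, Task 6@2, Task 1@3, Task 3@3, Task 4@4, Task 2@4: h1:5  h2:3  h3:5  h4:5  h5:5  h6:4  h7:3  h8:0 — peak 5.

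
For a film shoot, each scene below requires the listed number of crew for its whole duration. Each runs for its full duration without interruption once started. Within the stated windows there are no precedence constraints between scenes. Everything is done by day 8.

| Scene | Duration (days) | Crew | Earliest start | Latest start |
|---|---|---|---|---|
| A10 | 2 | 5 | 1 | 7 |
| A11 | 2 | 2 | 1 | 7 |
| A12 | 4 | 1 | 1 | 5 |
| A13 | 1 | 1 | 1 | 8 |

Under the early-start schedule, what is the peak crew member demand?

Early-start schedule: A10@1, A11@1, A12@1, A13@1.
Load per day: day 1: 9, day 2: 8, day 3: 1, day 4: 1, day 5: 0, day 6: 0, day 7: 0, day 8: 0.
Peak is 9.

9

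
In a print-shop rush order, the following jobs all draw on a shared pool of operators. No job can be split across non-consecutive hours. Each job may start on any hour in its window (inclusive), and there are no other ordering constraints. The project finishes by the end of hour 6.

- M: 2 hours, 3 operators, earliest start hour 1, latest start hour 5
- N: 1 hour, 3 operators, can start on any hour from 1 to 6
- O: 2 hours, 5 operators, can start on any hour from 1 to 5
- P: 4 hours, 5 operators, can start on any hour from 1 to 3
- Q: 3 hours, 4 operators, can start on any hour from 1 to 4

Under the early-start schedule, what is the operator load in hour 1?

20

At early start, hour 1 has: M, N, O, P, Q.
Demand: 3 + 3 + 5 + 5 + 4 = 20.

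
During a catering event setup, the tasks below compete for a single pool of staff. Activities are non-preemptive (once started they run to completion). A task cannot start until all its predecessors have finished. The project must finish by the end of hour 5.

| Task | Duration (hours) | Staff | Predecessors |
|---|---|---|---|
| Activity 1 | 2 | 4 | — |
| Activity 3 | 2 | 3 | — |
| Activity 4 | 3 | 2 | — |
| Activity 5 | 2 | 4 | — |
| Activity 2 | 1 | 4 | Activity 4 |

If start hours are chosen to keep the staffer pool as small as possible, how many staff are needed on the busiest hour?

7

Early-start (Activity 1@1, Activity 3@1, Activity 4@1, Activity 5@1, Activity 2@4) gives peak 13: h1:13  h2:13  h3:2  h4:4  h5:0.
Shift Activity 3→4, Activity 5→3, Activity 2→5.
Schedule Activity 1@1, Activity 3@4, Activity 4@1, Activity 5@3, Activity 2@5: h1:6  h2:6  h3:6  h4:7  h5:7 — peak 7.
Total staffer-hours = 32 over 5 hours ⇒ peak ≥ ⌈32/5⌉ = 7, so 7 is optimal.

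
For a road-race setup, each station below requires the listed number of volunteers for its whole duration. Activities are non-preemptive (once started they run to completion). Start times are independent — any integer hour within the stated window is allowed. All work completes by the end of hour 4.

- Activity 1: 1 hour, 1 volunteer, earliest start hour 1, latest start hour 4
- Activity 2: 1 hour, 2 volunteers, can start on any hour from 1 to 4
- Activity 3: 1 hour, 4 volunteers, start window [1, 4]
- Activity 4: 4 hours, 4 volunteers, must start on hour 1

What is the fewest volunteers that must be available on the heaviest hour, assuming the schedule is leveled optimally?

8

Early-start (Activity 1@1, Activity 2@1, Activity 3@1, Activity 4@1) gives peak 11: h1:11  h2:4  h3:4  h4:4.
Shift Activity 3→2.
Schedule Activity 1@1, Activity 2@1, Activity 3@2, Activity 4@1: h1:7  h2:8  h3:4  h4:4 — peak 8.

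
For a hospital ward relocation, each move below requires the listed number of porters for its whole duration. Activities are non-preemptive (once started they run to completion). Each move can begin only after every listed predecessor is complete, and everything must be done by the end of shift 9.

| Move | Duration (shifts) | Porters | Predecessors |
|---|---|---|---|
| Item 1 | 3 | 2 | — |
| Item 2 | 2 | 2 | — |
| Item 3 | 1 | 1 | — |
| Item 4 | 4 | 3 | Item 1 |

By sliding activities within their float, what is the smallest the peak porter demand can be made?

3

Early-start (Item 1@1, Item 2@1, Item 3@1, Item 4@4) gives peak 5: s1:5  s2:4  s3:2  s4:3  s5:3  s6:3  s7:3  s8:0  s9:0.
Shift Item 2→4, Item 4→6.
Schedule Item 1@1, Item 2@4, Item 3@1, Item 4@6: s1:3  s2:2  s3:2  s4:2  s5:2  s6:3  s7:3  s8:3  s9:3 — peak 3.
Total porter-shifts = 23 over 9 shifts ⇒ peak ≥ ⌈23/9⌉ = 3, so 3 is optimal.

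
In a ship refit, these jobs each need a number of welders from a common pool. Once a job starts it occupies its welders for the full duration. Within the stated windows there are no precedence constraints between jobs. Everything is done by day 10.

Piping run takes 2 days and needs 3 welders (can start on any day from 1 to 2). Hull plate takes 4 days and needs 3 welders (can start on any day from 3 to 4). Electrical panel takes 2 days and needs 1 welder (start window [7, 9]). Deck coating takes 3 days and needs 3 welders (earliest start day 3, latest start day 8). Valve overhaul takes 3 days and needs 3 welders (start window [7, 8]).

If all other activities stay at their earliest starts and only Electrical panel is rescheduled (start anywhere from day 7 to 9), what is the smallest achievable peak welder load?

6

Electrical panel@7: d1:3  d2:3  d3:6  d4:6  d5:6  d6:3  d7:4  d8:4  d9:3  d10:0 → peak 6
Electrical panel@8: d1:3  d2:3  d3:6  d4:6  d5:6  d6:3  d7:3  d8:4  d9:4  d10:0 → peak 6
Electrical panel@9: d1:3  d2:3  d3:6  d4:6  d5:6  d6:3  d7:3  d8:3  d9:4  d10:1 → peak 6
Best is Electrical panel@7, peak 6.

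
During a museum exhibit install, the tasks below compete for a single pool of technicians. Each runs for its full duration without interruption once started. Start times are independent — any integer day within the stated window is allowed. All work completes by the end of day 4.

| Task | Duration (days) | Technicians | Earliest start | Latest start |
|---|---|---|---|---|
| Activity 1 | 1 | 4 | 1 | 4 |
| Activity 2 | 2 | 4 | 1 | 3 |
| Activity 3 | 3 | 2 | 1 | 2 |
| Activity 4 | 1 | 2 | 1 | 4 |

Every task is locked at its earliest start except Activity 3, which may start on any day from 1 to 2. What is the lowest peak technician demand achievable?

Activity 3@1: d1:12  d2:6  d3:2  d4:0 → peak 12
Activity 3@2: d1:10  d2:6  d3:2  d4:2 → peak 10
Best is Activity 3@2, peak 10.

10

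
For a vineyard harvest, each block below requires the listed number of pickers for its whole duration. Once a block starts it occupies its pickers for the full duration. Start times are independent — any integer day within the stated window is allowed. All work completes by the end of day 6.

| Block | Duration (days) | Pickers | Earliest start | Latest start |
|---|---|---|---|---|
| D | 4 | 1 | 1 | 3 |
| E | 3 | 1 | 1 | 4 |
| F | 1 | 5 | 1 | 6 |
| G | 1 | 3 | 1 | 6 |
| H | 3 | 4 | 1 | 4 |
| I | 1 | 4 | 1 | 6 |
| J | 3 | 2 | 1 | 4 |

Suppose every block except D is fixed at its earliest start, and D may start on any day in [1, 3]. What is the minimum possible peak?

19

D@1: d1:20  d2:8  d3:8  d4:1  d5:0  d6:0 → peak 20
D@2: d1:19  d2:8  d3:8  d4:1  d5:1  d6:0 → peak 19
D@3: d1:19  d2:7  d3:8  d4:1  d5:1  d6:1 → peak 19
Best is D@2, peak 19.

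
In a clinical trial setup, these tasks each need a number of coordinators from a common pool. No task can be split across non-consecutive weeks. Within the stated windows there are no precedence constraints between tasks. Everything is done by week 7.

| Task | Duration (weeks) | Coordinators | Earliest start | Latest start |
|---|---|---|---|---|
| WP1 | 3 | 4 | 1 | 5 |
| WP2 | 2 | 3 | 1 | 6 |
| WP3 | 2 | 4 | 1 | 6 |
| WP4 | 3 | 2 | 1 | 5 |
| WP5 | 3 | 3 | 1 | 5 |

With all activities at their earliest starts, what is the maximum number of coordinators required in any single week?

16

Early-start schedule: WP1@1, WP2@1, WP3@1, WP4@1, WP5@1.
Load per week: week 1: 16, week 2: 16, week 3: 9, week 4: 0, week 5: 0, week 6: 0, week 7: 0.
Peak is 16.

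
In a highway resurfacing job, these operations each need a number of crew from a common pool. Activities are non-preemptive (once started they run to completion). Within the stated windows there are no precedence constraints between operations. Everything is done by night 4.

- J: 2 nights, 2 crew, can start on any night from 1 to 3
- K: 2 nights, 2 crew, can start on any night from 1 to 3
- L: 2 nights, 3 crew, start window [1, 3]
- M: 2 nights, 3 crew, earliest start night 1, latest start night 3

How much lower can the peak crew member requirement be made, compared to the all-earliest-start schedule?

Early-start peak: n1:10  n2:10  n3:0  n4:0 ⇒ 10.
Leveled (J@1, K@3, L@1, M@3): n1:5  n2:5  n3:5  n4:5 ⇒ 5.
Reduction 10 − 5 = 5.

5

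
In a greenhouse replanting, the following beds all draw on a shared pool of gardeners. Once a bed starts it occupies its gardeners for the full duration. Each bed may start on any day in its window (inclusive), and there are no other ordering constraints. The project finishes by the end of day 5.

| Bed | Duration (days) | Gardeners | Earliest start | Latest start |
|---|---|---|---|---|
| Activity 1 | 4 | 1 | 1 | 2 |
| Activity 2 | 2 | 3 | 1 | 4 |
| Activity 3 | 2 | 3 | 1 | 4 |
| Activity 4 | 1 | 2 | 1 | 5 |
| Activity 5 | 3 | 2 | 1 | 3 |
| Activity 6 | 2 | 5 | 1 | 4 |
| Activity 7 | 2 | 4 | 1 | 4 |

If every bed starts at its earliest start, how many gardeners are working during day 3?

At early start, day 3 has: Activity 1, Activity 5.
Demand: 1 + 2 = 3.

3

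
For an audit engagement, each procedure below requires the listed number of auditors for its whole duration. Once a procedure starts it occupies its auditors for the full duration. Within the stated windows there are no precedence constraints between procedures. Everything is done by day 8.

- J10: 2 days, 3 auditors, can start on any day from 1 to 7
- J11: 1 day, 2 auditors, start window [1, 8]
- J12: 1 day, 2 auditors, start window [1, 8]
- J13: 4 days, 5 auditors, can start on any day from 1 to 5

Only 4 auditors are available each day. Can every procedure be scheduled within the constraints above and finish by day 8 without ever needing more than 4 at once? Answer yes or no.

The minimum achievable peak is 5; 4 < 5, so no feasible schedule stays within the cap.

no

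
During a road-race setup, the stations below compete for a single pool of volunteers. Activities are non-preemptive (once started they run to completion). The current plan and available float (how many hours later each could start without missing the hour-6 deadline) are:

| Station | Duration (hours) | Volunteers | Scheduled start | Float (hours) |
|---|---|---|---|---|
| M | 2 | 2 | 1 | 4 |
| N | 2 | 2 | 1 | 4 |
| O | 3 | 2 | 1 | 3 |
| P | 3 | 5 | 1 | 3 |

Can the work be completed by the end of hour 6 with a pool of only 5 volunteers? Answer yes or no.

no

The minimum achievable peak is 6; 5 < 6, so no feasible schedule stays within the cap.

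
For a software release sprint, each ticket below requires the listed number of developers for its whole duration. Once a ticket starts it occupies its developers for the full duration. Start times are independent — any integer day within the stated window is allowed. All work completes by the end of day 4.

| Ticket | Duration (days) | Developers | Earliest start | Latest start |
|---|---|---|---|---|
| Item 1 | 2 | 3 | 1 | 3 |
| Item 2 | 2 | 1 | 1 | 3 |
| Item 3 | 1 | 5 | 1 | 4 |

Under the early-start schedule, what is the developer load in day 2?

4

At early start, day 2 has: Item 1, Item 2.
Demand: 3 + 1 = 4.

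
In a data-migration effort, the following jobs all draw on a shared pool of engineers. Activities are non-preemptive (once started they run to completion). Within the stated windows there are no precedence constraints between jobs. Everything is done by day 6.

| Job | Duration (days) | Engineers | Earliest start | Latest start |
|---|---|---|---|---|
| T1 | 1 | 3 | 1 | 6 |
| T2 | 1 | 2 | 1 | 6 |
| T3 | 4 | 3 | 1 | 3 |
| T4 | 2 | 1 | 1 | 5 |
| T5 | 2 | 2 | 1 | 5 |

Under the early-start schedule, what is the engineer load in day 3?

At early start, day 3 has: T3.
Demand: 3 = 3.

3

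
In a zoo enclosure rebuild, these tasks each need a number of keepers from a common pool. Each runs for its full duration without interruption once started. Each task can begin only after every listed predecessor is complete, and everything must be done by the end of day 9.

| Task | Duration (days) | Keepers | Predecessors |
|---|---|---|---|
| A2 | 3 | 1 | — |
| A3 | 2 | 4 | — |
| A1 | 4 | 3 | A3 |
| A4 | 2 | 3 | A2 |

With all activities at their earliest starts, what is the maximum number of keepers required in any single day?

6

Early-start schedule: A2@1, A3@1, A1@3, A4@4.
Load per day: day 1: 5, day 2: 5, day 3: 4, day 4: 6, day 5: 6, day 6: 3, day 7: 0, day 8: 0, day 9: 0.
Peak is 6.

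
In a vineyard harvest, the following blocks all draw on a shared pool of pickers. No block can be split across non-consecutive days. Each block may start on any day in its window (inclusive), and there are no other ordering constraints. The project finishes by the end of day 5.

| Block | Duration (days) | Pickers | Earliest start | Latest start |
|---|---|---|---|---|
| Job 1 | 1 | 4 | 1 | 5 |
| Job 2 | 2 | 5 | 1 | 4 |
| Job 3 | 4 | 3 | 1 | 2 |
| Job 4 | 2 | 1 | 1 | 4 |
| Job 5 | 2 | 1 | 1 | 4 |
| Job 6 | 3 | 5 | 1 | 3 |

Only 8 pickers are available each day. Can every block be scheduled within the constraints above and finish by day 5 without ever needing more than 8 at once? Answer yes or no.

no

Total picker-days = 45; over 5 days the average is 45/5 > 8, so some day must exceed 8.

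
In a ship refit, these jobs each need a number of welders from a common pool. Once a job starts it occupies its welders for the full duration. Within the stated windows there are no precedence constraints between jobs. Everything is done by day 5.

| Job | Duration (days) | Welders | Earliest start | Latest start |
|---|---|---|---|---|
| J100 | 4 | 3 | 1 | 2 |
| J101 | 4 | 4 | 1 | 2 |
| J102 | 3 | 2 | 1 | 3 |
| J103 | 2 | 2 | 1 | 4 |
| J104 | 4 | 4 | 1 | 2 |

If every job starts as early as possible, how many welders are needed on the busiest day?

15

Early-start schedule: J100@1, J101@1, J102@1, J103@1, J104@1.
Load per day: day 1: 15, day 2: 15, day 3: 13, day 4: 11, day 5: 0.
Peak is 15.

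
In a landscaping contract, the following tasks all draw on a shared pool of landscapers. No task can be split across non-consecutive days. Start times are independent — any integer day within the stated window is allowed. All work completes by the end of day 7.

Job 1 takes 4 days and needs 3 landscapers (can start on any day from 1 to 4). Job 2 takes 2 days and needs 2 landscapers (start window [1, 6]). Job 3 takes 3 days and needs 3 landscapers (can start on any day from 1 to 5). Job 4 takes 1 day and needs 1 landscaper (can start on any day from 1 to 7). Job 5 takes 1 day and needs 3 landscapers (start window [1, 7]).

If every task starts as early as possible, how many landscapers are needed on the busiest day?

12

Early-start schedule: Job 1@1, Job 2@1, Job 3@1, Job 4@1, Job 5@1.
Load per day: day 1: 12, day 2: 8, day 3: 6, day 4: 3, day 5: 0, day 6: 0, day 7: 0.
Peak is 12.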